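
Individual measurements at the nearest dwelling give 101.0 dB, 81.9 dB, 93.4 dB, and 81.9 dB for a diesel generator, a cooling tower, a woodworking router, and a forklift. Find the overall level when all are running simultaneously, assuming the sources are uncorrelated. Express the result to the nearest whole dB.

Incoherent sources combine by intensity addition: L_total = 10·log₁₀(Σ 10^(L_i/10)).
Σ 10^(L/10) = 10^(101.0/10) + 10^(81.9/10) + 10^(93.4/10) + 10^(81.9/10) = 1.509e+10.
L_total = 10·log₁₀(1.509e+10) = 101.79 dB.

102 dB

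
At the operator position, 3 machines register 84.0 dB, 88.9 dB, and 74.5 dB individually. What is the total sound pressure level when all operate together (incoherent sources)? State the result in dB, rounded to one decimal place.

90.2 dB

For uncorrelated sources the intensities add, so convert each level to linear form, sum, and take 10·log₁₀ of the total.
Σ 10^(L/10) = 10^(84.0/10) + 10^(88.9/10) + 10^(74.5/10) = 1.056e+09.
L_total = 10·log₁₀(1.056e+09) = 90.24 dB.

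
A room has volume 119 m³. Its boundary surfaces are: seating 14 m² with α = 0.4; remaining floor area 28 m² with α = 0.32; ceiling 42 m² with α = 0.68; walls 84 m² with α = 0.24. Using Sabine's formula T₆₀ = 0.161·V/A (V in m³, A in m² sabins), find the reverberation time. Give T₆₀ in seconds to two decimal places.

Summing Sᵢαᵢ: 14·0.4 + 28·0.32 + 42·0.68 + 84·0.24 = 63.28 m².
T₆₀ = 0.161 × 119 / 63.28 = 0.303 s.

0.30 s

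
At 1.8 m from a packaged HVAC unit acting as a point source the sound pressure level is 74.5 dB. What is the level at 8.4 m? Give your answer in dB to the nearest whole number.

61 dB

Spherical spreading from a point source gives a 20·log₁₀(r₂/r₁) drop.
L₂ = 74.5 − 20·log₁₀(8.4/1.8) = 74.5 − 13.380 = 61.12 dB.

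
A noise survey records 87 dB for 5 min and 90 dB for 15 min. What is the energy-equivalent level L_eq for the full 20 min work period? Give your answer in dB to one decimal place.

89.4 dB

L_eq = 10·log₁₀[(1/T)·Σ tᵢ·10^(Lᵢ/10)] with T = 20 min.
Σ tᵢ·10^(Lᵢ/10) = 5·10^(87/10) + 15·10^(90/10) = 1.751e+10.
L_eq = 10·log₁₀(1.751e+10/20) = 89.42 dB.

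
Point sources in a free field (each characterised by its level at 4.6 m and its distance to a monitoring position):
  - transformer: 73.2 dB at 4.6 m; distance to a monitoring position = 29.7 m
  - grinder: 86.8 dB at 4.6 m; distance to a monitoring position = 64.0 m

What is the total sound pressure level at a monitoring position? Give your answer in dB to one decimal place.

First find each source's level at the receiver (point-source: −20·log₁₀(r/r_ref)), then combine on an intensity basis.
transformer: 73.2 − 20·log₁₀(29.7/4.6) = 73.2 − 16.20 = 57.00 dB.
grinder: 86.8 − 20·log₁₀(64.0/4.6) = 86.8 − 22.87 = 63.93 dB.
Σ 10^(L/10) = 2.974e+06 → L_total = 10·log₁₀(2.974e+06) = 64.73 dB.

64.7 dB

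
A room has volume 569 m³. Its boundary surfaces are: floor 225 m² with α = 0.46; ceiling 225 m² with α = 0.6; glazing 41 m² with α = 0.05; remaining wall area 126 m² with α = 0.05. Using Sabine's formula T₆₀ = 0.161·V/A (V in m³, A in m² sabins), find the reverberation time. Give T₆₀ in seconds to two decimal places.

0.37 s

Total absorption A = 225·0.46 + 225·0.6 + 41·0.05 + 126·0.05 = 246.85 m² sabins.
T₆₀ = 0.161 × 569 / 246.85 = 0.371 s.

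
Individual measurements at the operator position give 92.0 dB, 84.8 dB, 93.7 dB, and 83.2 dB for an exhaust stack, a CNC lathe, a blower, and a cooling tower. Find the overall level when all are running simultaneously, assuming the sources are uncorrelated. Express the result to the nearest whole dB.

96 dB

For uncorrelated sources the intensities add, so convert each level to linear form, sum, and take 10·log₁₀ of the total.
Σ 10^(L/10) = 10^(92.0/10) + 10^(84.8/10) + 10^(93.7/10) + 10^(83.2/10) = 4.440e+09.
L_total = 10·log₁₀(4.440e+09) = 96.47 dB.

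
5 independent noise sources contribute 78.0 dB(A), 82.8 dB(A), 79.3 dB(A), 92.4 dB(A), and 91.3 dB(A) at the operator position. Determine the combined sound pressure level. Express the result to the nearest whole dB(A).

95 dB(A)

Incoherent sources combine by intensity addition: L_total = 10·log₁₀(Σ 10^(L_i/10)).
Σ 10^(L/10) = 10^(78.0/10) + 10^(82.8/10) + 10^(79.3/10) + 10^(92.4/10) + 10^(91.3/10) = 3.426e+09.
L_total = 10·log₁₀(3.426e+09) = 95.35 dB(A).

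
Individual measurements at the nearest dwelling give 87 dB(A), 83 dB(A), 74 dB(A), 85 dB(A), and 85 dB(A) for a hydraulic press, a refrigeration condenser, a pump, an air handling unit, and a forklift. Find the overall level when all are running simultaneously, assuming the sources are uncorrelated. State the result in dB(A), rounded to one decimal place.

91.3 dB(A)

For uncorrelated sources the intensities add, so convert each level to linear form, sum, and take 10·log₁₀ of the total.
Σ 10^(L/10) = 10^(87/10) + 10^(83/10) + 10^(74/10) + 10^(85/10) + 10^(85/10) = 1.358e+09.
L_total = 10·log₁₀(1.358e+09) = 91.33 dB(A).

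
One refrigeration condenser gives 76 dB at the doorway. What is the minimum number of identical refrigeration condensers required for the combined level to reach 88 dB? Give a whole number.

N identical sources give L₁ + 10·log₁₀ N, so require 10·log₁₀ N ≥ 88 − 76 = 12.0 dB.
N ≥ 10^(12.0/10) = 15.849, so N = 16.

16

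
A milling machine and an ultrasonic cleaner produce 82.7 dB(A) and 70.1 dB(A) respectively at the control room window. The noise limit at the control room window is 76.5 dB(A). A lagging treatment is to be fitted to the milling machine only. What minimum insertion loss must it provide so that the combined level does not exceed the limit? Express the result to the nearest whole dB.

Fixed contribution from the other source: Σ 10^(L/10) = 10^(70.1/10) = 1.023e+07 (70.10 dB(A)).
The limit corresponds to 10^(76.5/10) = 4.467e+07; subtracting the fixed part leaves 3.444e+07 for the milling machine, i.e. 75.37 dB(A).
So the milling machine must be reduced from 82.7 to 75.37 dB(A): IL = 7.33 dB.

7 dB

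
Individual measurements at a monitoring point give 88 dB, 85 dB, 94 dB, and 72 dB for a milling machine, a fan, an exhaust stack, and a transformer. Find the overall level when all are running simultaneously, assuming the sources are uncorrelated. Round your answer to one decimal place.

95.4 dB

Incoherent sources combine by intensity addition: L_total = 10·log₁₀(Σ 10^(L_i/10)).
Σ 10^(L/10) = 10^(88/10) + 10^(85/10) + 10^(94/10) + 10^(72/10) = 3.475e+09.
L_total = 10·log₁₀(3.475e+09) = 95.41 dB.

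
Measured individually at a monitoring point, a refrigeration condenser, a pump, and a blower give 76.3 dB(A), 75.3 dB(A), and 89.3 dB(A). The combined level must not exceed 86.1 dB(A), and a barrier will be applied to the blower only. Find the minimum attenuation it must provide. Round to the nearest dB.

4 dB

The untreated sources together contribute 10^(76.3/10) + 10^(75.3/10) = 7.654e+07, i.e. 78.84 dB(A).
To meet 86.1 dB(A) overall, the treated blower may contribute at most 10^(86.1/10) − 7.654e+07 = 3.308e+08, i.e. 85.20 dB(A).
Required insertion loss = 89.3 − 85.20 = 4.10 dB.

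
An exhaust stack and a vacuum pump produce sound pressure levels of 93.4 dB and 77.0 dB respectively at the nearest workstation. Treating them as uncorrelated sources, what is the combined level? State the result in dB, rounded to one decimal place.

93.5 dB

Incoherent sources combine by intensity addition: L_total = 10·log₁₀(Σ 10^(L_i/10)).
Σ 10^(L/10) = 10^(93.4/10) + 10^(77.0/10) = 2.238e+09.
L_total = 10·log₁₀(2.238e+09) = 93.50 dB.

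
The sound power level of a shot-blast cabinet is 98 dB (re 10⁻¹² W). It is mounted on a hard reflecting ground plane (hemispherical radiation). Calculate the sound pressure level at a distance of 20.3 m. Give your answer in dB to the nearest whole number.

L_p = L_w − 10·log₁₀(2π·r²) with r = 20.3 m.
2π·r² = 2589 m², 10·log₁₀ of that is 34.132 dB.
L_p = 98 − 34.132 = 63.87 dB.

64 dB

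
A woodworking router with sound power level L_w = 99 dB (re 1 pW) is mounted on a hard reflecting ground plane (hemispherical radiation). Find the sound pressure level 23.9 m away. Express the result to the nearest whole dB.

L_p = L_w − 10·log₁₀(2π·r²) with r = 23.9 m.
2π·r² = 3589 m², 10·log₁₀ of that is 35.550 dB.
L_p = 99 − 35.550 = 63.45 dB.

63 dB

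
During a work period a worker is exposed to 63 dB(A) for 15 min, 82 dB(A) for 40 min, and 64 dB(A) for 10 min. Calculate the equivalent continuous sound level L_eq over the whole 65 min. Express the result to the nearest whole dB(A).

80 dB(A)

The energy average is taken in the linear domain: L_eq = 10·log₁₀[(Σ tᵢ·10^(Lᵢ/10))/T], T = 65 min.
Σ tᵢ·10^(Lᵢ/10) = 15·10^(63/10) + 40·10^(82/10) + 10·10^(64/10) = 6.395e+09.
L_eq = 10·log₁₀(6.395e+09/65) = 79.93 dB(A).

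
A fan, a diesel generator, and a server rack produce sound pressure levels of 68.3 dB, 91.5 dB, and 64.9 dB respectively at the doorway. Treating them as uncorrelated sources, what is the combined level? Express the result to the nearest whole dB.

For uncorrelated sources the intensities add, so convert each level to linear form, sum, and take 10·log₁₀ of the total.
Σ 10^(L/10) = 10^(68.3/10) + 10^(91.5/10) + 10^(64.9/10) = 1.422e+09.
L_total = 10·log₁₀(1.422e+09) = 91.53 dB.

92 dB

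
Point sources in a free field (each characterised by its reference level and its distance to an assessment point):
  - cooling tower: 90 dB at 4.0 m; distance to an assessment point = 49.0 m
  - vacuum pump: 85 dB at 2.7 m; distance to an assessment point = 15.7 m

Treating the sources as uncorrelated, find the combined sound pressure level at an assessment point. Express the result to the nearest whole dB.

First find each source's level at the receiver (point-source: −20·log₁₀(r/r_ref)), then combine on an intensity basis.
cooling tower: 90 − 20·log₁₀(49.0/4.0) = 90 − 21.76 = 68.24 dB.
vacuum pump: 85 − 20·log₁₀(15.7/2.7) = 85 − 15.29 = 69.71 dB.
Σ 10^(L/10) = 1.602e+07 → L_total = 10·log₁₀(1.602e+07) = 72.05 dB.

72 dB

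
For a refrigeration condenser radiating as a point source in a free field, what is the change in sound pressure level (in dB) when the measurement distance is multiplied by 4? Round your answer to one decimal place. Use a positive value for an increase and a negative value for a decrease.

Point-source spreading: ΔL = −20·log₁₀(r₂/r₁).
ΔL = −20·log₁₀(4) = -12.04 dB.

-12.0 dB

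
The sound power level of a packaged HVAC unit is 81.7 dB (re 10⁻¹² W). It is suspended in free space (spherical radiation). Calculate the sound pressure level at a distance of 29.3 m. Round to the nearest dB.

Free-field spherical radiation: L_p = L_w − 10·log₁₀(4π·r²), r = 29.3 m.
4π·r² = 1.079e+04 m², 10·log₁₀ of that is 40.329 dB.
L_p = 81.7 − 40.329 = 41.37 dB.

41 dB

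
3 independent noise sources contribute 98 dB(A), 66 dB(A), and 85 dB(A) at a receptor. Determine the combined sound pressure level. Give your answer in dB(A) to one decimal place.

98.2 dB(A)

For uncorrelated sources the intensities add, so convert each level to linear form, sum, and take 10·log₁₀ of the total.
Σ 10^(L/10) = 10^(98/10) + 10^(66/10) + 10^(85/10) = 6.630e+09.
L_total = 10·log₁₀(6.630e+09) = 98.21 dB(A).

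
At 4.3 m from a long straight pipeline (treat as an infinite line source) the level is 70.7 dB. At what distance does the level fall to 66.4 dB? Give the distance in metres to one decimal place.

11.6 m

For a line source L₁ − L₂ = 10·log₁₀(r₂/r₁), so r₂ = r₁·10^((L₁−L₂)/10).
r₂ = 4.3·10^((70.7−66.4)/10) = 4.3·10^(4.3/10) = 11.57 m.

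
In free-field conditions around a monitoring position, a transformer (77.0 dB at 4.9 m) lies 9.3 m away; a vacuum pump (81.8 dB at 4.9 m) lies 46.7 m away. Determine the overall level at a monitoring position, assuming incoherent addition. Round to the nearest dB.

72 dB

Propagate each source to the receiver with L = L_ref − 20·log₁₀(r/r_ref), then add intensities.
transformer: 77.0 − 20·log₁₀(9.3/4.9) = 77.0 − 5.57 = 71.43 dB.
vacuum pump: 81.8 − 20·log₁₀(46.7/4.9) = 81.8 − 19.58 = 62.22 dB.
Σ 10^(L/10) = 1.558e+07 → L_total = 10·log₁₀(1.558e+07) = 71.93 dB.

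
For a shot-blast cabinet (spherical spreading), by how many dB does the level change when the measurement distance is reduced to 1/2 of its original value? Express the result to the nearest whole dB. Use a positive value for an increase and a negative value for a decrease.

+6 dB

A point source loses 6 dB per doubling of distance; generally ΔL = −20·log₁₀(r₂/r₁).
ΔL = −20·log₁₀(0.5) = +6.02 dB.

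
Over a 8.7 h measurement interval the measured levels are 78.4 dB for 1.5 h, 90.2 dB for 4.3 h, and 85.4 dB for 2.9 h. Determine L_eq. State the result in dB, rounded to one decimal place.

L_eq = 10·log₁₀[(1/T)·Σ tᵢ·10^(Lᵢ/10)] with T = 8.7 h.
Σ tᵢ·10^(Lᵢ/10) = 1.5·10^(78.4/10) + 4.3·10^(90.2/10) + 2.9·10^(85.4/10) = 5.612e+09.
L_eq = 10·log₁₀(5.612e+09/8.7) = 88.10 dB.

88.1 dB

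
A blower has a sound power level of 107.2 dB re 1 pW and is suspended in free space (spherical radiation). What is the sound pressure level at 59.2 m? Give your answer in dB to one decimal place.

L_p = L_w − 10·log₁₀(4π·r²) with r = 59.2 m.
4π·r² = 4.404e+04 m², 10·log₁₀ of that is 46.439 dB.
L_p = 107.2 − 46.439 = 60.76 dB.

60.8 dB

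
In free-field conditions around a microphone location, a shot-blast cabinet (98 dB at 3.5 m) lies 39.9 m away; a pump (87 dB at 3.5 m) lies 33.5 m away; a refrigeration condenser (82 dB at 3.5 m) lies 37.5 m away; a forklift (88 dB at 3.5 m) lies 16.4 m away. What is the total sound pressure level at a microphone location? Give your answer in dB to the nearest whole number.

79 dB

Apply inverse-square spreading to bring every level to the receiver, then sum 10^(L/10).
shot-blast cabinet: 98 − 20·log₁₀(39.9/3.5) = 98 − 21.14 = 76.86 dB.
pump: 87 − 20·log₁₀(33.5/3.5) = 87 − 19.62 = 67.38 dB.
refrigeration condenser: 82 − 20·log₁₀(37.5/3.5) = 82 − 20.60 = 61.40 dB.
forklift: 88 − 20·log₁₀(16.4/3.5) = 88 − 13.42 = 74.58 dB.
Σ 10^(L/10) = 8.414e+07 → L_total = 10·log₁₀(8.414e+07) = 79.25 dB.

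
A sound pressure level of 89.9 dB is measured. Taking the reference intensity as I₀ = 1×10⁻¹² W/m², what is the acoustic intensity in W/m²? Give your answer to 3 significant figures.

0.000977 W/m²

I/I₀ = 10^(89.9/10) = 9.772e+08, so I = 9.772e+08 × 10⁻¹² W/m².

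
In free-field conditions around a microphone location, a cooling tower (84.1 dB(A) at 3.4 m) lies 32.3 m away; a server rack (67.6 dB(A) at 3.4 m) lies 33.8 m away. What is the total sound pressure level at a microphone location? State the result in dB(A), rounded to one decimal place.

Propagate each source to the receiver with L = L_ref − 20·log₁₀(r/r_ref), then add intensities.
cooling tower: 84.1 − 20·log₁₀(32.3/3.4) = 84.1 − 19.55 = 64.55 dB(A).
server rack: 67.6 − 20·log₁₀(33.8/3.4) = 67.6 − 19.95 = 47.65 dB(A).
Σ 10^(L/10) = 2.906e+06 → L_total = 10·log₁₀(2.906e+06) = 64.63 dB(A).

64.6 dB(A)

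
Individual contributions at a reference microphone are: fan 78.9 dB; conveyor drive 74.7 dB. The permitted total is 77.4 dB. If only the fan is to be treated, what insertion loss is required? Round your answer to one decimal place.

4.8 dB

Everything except the fan sums to 10^(74.7/10) = 2.951e+07 in linear terms, 74.70 dB.
The limit corresponds to 10^(77.4/10) = 5.495e+07; subtracting the fixed part leaves 2.544e+07 for the fan, i.e. 74.06 dB.
So the fan must be reduced from 78.9 to 74.06 dB: IL = 4.84 dB.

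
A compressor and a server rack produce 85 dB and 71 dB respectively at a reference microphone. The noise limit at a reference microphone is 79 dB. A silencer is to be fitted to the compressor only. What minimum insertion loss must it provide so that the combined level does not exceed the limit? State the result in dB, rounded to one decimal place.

6.7 dB

Everything except the compressor sums to 10^(71/10) = 1.259e+07 in linear terms, 71.00 dB.
To meet 79 dB overall, the treated compressor may contribute at most 10^(79/10) − 1.259e+07 = 6.684e+07, i.e. 78.25 dB.
Required insertion loss = 85 − 78.25 = 6.75 dB.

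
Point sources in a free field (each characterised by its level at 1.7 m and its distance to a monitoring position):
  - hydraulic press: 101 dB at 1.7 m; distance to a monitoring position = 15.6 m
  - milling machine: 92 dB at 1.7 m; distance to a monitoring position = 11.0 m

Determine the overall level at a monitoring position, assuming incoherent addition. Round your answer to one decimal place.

82.7 dB

First find each source's level at the receiver (point-source: −20·log₁₀(r/r_ref)), then combine on an intensity basis.
hydraulic press: 101 − 20·log₁₀(15.6/1.7) = 101 − 19.25 = 81.75 dB.
milling machine: 92 − 20·log₁₀(11.0/1.7) = 92 − 16.22 = 75.78 dB.
Σ 10^(L/10) = 1.874e+08 → L_total = 10·log₁₀(1.874e+08) = 82.73 dB.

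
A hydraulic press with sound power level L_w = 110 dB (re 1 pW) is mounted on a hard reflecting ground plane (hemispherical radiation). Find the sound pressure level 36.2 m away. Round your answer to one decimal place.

70.8 dB

The power spreads over a hemisphere of area 2π·r², so L_p = L_w − 10·log₁₀(2π·r²).
2π·r² = 8234 m², 10·log₁₀ of that is 39.156 dB.
L_p = 110 − 39.156 = 70.84 dB.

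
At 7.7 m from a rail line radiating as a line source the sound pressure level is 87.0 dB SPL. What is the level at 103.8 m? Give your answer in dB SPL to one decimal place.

75.7 dB SPL

Cylindrical spreading from a line source gives a 10·log₁₀(r₂/r₁) drop.
L₂ = 87.0 − 10·log₁₀(103.8/7.7) = 87.0 − 11.297 = 75.70 dB SPL.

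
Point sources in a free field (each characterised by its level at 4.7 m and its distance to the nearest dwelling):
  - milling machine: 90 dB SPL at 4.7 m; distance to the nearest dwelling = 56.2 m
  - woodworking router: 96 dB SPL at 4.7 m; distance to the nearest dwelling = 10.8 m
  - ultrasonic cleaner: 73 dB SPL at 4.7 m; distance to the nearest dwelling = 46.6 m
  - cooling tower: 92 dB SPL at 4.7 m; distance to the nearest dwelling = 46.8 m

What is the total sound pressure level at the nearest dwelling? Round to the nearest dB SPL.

89 dB SPL

First find each source's level at the receiver (point-source: −20·log₁₀(r/r_ref)), then combine on an intensity basis.
milling machine: 90 − 20·log₁₀(56.2/4.7) = 90 − 21.55 = 68.45 dB SPL.
woodworking router: 96 − 20·log₁₀(10.8/4.7) = 96 − 7.23 = 88.77 dB SPL.
ultrasonic cleaner: 73 − 20·log₁₀(46.6/4.7) = 73 − 19.93 = 53.07 dB SPL.
cooling tower: 92 − 20·log₁₀(46.8/4.7) = 92 − 19.96 = 72.04 dB SPL.
Σ 10^(L/10) = 7.771e+08 → L_total = 10·log₁₀(7.771e+08) = 88.91 dB SPL.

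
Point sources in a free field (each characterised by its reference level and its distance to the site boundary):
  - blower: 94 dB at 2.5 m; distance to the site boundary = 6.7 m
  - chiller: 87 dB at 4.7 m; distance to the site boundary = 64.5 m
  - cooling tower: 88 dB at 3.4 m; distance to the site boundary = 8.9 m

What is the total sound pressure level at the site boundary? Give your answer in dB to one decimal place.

Propagate each source to the receiver with L = L_ref − 20·log₁₀(r/r_ref), then add intensities.
blower: 94 − 20·log₁₀(6.7/2.5) = 94 − 8.56 = 85.44 dB.
chiller: 87 − 20·log₁₀(64.5/4.7) = 87 − 22.75 = 64.25 dB.
cooling tower: 88 − 20·log₁₀(8.9/3.4) = 88 − 8.36 = 79.64 dB.
Σ 10^(L/10) = 4.445e+08 → L_total = 10·log₁₀(4.445e+08) = 86.48 dB.

86.5 dB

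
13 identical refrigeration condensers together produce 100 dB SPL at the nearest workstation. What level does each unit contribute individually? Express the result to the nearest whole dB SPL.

89 dB SPL

For N identical incoherent sources L_total = L₁ + 10·log₁₀ N, so L₁ = 100 − 10·log₁₀(13) = 100 − 11.139.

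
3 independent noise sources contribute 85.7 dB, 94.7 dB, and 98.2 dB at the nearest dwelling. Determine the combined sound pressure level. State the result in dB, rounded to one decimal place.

100.0 dB

Incoherent sources combine by intensity addition: L_total = 10·log₁₀(Σ 10^(L_i/10)).
Σ 10^(L/10) = 10^(85.7/10) + 10^(94.7/10) + 10^(98.2/10) = 9.930e+09.
L_total = 10·log₁₀(9.930e+09) = 99.97 dB.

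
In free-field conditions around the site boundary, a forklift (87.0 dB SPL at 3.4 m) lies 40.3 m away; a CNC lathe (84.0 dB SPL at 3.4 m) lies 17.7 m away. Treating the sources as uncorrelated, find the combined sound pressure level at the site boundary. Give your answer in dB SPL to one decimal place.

First find each source's level at the receiver (point-source: −20·log₁₀(r/r_ref)), then combine on an intensity basis.
forklift: 87.0 − 20·log₁₀(40.3/3.4) = 87.0 − 21.48 = 65.52 dB SPL.
CNC lathe: 84.0 − 20·log₁₀(17.7/3.4) = 84.0 − 14.33 = 69.67 dB SPL.
Σ 10^(L/10) = 1.284e+07 → L_total = 10·log₁₀(1.284e+07) = 71.08 dB SPL.

71.1 dB SPL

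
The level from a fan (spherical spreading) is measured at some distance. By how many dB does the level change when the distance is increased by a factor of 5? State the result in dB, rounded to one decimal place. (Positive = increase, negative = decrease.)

-14.0 dB

Point-source spreading: ΔL = −20·log₁₀(r₂/r₁).
ΔL = −20·log₁₀(5) = -13.98 dB.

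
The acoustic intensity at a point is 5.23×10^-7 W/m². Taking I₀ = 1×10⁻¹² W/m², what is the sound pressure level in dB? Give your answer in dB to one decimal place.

57.2 dB

L = 10·log₁₀(I/I₀) = 10·log₁₀(5.23×10^-7/10⁻¹²) = 10·log₁₀(5.23×10^5).
L = 10·(0.7185 + 5) = 57.19 dB.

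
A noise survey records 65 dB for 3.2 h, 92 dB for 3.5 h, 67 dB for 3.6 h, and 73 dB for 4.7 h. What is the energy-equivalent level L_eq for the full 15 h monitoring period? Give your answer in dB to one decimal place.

85.8 dB

L_eq = 10·log₁₀[(1/T)·Σ tᵢ·10^(Lᵢ/10)] with T = 15 h.
Σ tᵢ·10^(Lᵢ/10) = 3.2·10^(65/10) + 3.5·10^(92/10) + 3.6·10^(67/10) + 4.7·10^(73/10) = 5.669e+09.
L_eq = 10·log₁₀(5.669e+09/15) = 85.77 dB.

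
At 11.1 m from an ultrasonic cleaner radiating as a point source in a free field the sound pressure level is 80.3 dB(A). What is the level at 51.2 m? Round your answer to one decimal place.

Spherical spreading from a point source gives a 20·log₁₀(r₂/r₁) drop.
L₂ = 80.3 − 20·log₁₀(51.2/11.1) = 80.3 − 13.279 = 67.02 dB(A).

67.0 dB(A)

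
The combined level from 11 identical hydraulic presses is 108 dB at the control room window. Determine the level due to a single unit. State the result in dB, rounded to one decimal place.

97.6 dB

11 equal contributions raise the level by 10·log₁₀ 11 = 10.414 dB, so each unit alone gives 108 − 10.414.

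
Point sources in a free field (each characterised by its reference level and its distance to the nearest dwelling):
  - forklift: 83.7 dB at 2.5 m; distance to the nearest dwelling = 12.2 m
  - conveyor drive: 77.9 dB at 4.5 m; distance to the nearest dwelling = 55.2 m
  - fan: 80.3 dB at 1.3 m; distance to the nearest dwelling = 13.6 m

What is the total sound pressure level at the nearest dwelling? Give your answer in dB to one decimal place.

70.5 dB

First find each source's level at the receiver (point-source: −20·log₁₀(r/r_ref)), then combine on an intensity basis.
forklift: 83.7 − 20·log₁₀(12.2/2.5) = 83.7 − 13.77 = 69.93 dB.
conveyor drive: 77.9 − 20·log₁₀(55.2/4.5) = 77.9 − 21.77 = 56.13 dB.
fan: 80.3 − 20·log₁₀(13.6/1.3) = 80.3 − 20.39 = 59.91 dB.
Σ 10^(L/10) = 1.123e+07 → L_total = 10·log₁₀(1.123e+07) = 70.50 dB.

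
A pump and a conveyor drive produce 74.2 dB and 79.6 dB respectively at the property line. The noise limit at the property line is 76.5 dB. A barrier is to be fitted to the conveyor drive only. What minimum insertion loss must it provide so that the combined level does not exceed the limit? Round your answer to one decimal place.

7.0 dB

Everything except the conveyor drive sums to 10^(74.2/10) = 2.630e+07 in linear terms, 74.20 dB.
The limit corresponds to 10^(76.5/10) = 4.467e+07; subtracting the fixed part leaves 1.837e+07 for the conveyor drive, i.e. 72.64 dB.
So the conveyor drive must be reduced from 79.6 to 72.64 dB: IL = 6.96 dB.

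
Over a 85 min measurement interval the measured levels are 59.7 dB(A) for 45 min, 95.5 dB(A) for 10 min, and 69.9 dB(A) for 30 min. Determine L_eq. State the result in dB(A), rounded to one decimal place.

86.2 dB(A)

The energy average is taken in the linear domain: L_eq = 10·log₁₀[(Σ tᵢ·10^(Lᵢ/10))/T], T = 85 min.
Σ tᵢ·10^(Lᵢ/10) = 45·10^(59.7/10) + 10·10^(95.5/10) + 30·10^(69.9/10) = 3.582e+10.
L_eq = 10·log₁₀(3.582e+10/85) = 86.25 dB(A).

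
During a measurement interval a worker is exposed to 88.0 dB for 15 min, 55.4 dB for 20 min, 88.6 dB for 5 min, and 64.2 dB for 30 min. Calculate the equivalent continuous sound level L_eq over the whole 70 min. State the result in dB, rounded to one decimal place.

82.7 dB

The energy average is taken in the linear domain: L_eq = 10·log₁₀[(Σ tᵢ·10^(Lᵢ/10))/T], T = 70 min.
Σ tᵢ·10^(Lᵢ/10) = 15·10^(88.0/10) + 20·10^(55.4/10) + 5·10^(88.6/10) + 30·10^(64.2/10) = 1.317e+10.
L_eq = 10·log₁₀(1.317e+10/70) = 82.75 dB.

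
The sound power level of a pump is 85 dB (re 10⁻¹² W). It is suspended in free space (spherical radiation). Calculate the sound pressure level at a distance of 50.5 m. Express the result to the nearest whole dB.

40 dB

Free-field spherical radiation: L_p = L_w − 10·log₁₀(4π·r²), r = 50.5 m.
4π·r² = 3.205e+04 m², 10·log₁₀ of that is 45.058 dB.
L_p = 85 − 45.058 = 39.94 dB.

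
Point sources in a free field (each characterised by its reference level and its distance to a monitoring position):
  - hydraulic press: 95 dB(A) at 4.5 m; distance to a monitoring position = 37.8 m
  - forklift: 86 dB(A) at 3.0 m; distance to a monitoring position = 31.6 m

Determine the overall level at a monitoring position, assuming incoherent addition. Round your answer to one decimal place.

First find each source's level at the receiver (point-source: −20·log₁₀(r/r_ref)), then combine on an intensity basis.
hydraulic press: 95 − 20·log₁₀(37.8/4.5) = 95 − 18.49 = 76.51 dB(A).
forklift: 86 − 20·log₁₀(31.6/3.0) = 86 − 20.45 = 65.55 dB(A).
Σ 10^(L/10) = 4.840e+07 → L_total = 10·log₁₀(4.840e+07) = 76.85 dB(A).

76.8 dB(A)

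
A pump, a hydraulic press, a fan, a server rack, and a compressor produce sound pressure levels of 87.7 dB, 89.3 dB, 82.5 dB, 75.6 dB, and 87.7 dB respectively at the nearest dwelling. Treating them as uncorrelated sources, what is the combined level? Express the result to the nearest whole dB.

94 dB

For uncorrelated sources the intensities add, so convert each level to linear form, sum, and take 10·log₁₀ of the total.
Σ 10^(L/10) = 10^(87.7/10) + 10^(89.3/10) + 10^(82.5/10) + 10^(75.6/10) + 10^(87.7/10) = 2.243e+09.
L_total = 10·log₁₀(2.243e+09) = 93.51 dB.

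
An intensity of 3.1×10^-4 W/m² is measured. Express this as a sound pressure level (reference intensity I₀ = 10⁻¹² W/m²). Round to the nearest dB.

I/I₀ = 3.1×10^-4/10⁻¹² = 3.1×10^8, and L = 10·log₁₀(I/I₀).
L = 10·(0.4914 + 8) = 84.91 dB.

85 dB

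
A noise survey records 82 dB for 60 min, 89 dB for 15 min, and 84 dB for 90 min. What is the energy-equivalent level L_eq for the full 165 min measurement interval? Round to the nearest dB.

84 dB

Weight each interval's intensity by its duration and average over T = 165 min:
Σ tᵢ·10^(Lᵢ/10) = 60·10^(82/10) + 15·10^(89/10) + 90·10^(84/10) = 4.403e+10.
L_eq = 10·log₁₀(4.403e+10/165) = 84.26 dB.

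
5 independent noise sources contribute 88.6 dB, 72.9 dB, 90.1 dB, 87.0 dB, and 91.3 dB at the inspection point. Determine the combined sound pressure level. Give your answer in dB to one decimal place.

For uncorrelated sources the intensities add, so convert each level to linear form, sum, and take 10·log₁₀ of the total.
Σ 10^(L/10) = 10^(88.6/10) + 10^(72.9/10) + 10^(90.1/10) + 10^(87.0/10) + 10^(91.3/10) = 3.617e+09.
L_total = 10·log₁₀(3.617e+09) = 95.58 dB.

95.6 dB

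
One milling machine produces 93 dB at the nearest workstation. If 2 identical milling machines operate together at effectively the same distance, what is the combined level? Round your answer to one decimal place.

L_total = L₁ + 10·log₁₀ N for N identical incoherent sources.
L_total = 93 + 10·log₁₀(2) = 93 + 3.010 = 96.01 dB.

96.0 dB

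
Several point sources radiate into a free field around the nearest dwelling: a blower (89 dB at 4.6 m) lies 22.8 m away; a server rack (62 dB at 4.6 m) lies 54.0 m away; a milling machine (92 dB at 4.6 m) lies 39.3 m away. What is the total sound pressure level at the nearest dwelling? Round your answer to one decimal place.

Apply inverse-square spreading to bring every level to the receiver, then sum 10^(L/10).
blower: 89 − 20·log₁₀(22.8/4.6) = 89 − 13.90 = 75.10 dB.
server rack: 62 − 20·log₁₀(54.0/4.6) = 62 − 21.39 = 40.61 dB.
milling machine: 92 − 20·log₁₀(39.3/4.6) = 92 − 18.63 = 73.37 dB.
Σ 10^(L/10) = 5.406e+07 → L_total = 10·log₁₀(5.406e+07) = 77.33 dB.

77.3 dB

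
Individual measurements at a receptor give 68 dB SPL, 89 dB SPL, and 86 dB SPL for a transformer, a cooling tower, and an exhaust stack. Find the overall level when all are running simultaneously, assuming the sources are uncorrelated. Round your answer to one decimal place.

Incoherent sources combine by intensity addition: L_total = 10·log₁₀(Σ 10^(L_i/10)).
Σ 10^(L/10) = 10^(68/10) + 10^(89/10) + 10^(86/10) = 1.199e+09.
L_total = 10·log₁₀(1.199e+09) = 90.79 dB SPL.

90.8 dB SPL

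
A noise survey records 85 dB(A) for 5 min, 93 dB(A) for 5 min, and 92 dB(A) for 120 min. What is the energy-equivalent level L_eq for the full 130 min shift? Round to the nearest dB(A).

92 dB(A)

The energy average is taken in the linear domain: L_eq = 10·log₁₀[(Σ tᵢ·10^(Lᵢ/10))/T], T = 130 min.
Σ tᵢ·10^(Lᵢ/10) = 5·10^(85/10) + 5·10^(93/10) + 120·10^(92/10) = 2.017e+11.
L_eq = 10·log₁₀(2.017e+11/130) = 91.91 dB(A).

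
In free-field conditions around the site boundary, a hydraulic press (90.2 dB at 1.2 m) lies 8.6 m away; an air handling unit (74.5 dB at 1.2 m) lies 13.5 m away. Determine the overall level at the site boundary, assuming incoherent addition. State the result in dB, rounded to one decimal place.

73.1 dB

First find each source's level at the receiver (point-source: −20·log₁₀(r/r_ref)), then combine on an intensity basis.
hydraulic press: 90.2 − 20·log₁₀(8.6/1.2) = 90.2 − 17.11 = 73.09 dB.
air handling unit: 74.5 − 20·log₁₀(13.5/1.2) = 74.5 − 21.02 = 53.48 dB.
Σ 10^(L/10) = 2.061e+07 → L_total = 10·log₁₀(2.061e+07) = 73.14 dB.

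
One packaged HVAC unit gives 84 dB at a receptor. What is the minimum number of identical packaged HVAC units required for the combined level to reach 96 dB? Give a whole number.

N identical sources give L₁ + 10·log₁₀ N, so require 10·log₁₀ N ≥ 96 − 84 = 12.0 dB.
N ≥ 10^(12.0/10) = 15.849, so N = 16.

16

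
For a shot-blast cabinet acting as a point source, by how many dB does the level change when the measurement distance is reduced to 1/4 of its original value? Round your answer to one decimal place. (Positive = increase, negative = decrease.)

+12.0 dB

With spherical spreading the level changes by −20·log₁₀(r₂/r₁).
ΔL = −20·log₁₀(0.25) = +12.04 dB.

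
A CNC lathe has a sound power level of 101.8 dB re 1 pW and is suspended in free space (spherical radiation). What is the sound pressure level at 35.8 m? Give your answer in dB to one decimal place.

59.7 dB

Free-field spherical radiation: L_p = L_w − 10·log₁₀(4π·r²), r = 35.8 m.
4π·r² = 1.611e+04 m², 10·log₁₀ of that is 42.070 dB.
L_p = 101.8 − 42.070 = 59.73 dB.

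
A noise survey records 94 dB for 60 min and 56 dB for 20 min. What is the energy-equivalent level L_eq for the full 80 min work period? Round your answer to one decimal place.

92.8 dB

L_eq = 10·log₁₀[(1/T)·Σ tᵢ·10^(Lᵢ/10)] with T = 80 min.
Σ tᵢ·10^(Lᵢ/10) = 60·10^(94/10) + 20·10^(56/10) = 1.507e+11.
L_eq = 10·log₁₀(1.507e+11/80) = 92.75 dB.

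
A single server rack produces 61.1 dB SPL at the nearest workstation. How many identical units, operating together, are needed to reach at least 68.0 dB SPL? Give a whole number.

The shortfall is 68.0 − 61.1 = 6.9 dB, and N units add 10·log₁₀ N, so need 10·log₁₀ N ≥ 6.9.
N ≥ 10^(6.9/10) = 4.898, so N = 5.

5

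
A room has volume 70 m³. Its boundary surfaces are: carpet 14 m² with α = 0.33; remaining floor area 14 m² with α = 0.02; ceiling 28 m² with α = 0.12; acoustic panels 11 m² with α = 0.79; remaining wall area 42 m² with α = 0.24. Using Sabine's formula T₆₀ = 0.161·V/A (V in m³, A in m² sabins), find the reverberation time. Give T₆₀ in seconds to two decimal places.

0.42 s

A = Σ Sᵢαᵢ = 14·0.33 + 14·0.02 + 28·0.12 + 11·0.79 + 42·0.24 = 27.03 m².
T₆₀ = 0.161·V/A = 0.161·70/27.03 = 0.417 s.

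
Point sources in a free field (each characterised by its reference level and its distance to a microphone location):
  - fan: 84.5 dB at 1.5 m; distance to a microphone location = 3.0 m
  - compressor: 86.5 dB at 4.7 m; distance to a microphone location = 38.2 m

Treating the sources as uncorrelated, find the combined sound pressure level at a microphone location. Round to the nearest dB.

79 dB

Propagate each source to the receiver with L = L_ref − 20·log₁₀(r/r_ref), then add intensities.
fan: 84.5 − 20·log₁₀(3.0/1.5) = 84.5 − 6.02 = 78.48 dB.
compressor: 86.5 − 20·log₁₀(38.2/4.7) = 86.5 − 18.20 = 68.30 dB.
Σ 10^(L/10) = 7.722e+07 → L_total = 10·log₁₀(7.722e+07) = 78.88 dB.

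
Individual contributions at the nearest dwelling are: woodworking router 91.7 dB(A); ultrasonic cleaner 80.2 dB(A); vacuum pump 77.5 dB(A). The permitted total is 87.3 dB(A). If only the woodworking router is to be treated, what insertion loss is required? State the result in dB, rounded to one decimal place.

Fixed contribution from the other sources: Σ 10^(L/10) = 10^(80.2/10) + 10^(77.5/10) = 1.609e+08 (82.07 dB(A)).
To meet 87.3 dB(A) overall, the treated woodworking router may contribute at most 10^(87.3/10) − 1.609e+08 = 3.761e+08, i.e. 85.75 dB(A).
Required insertion loss = 91.7 − 85.75 = 5.95 dB.

5.9 dB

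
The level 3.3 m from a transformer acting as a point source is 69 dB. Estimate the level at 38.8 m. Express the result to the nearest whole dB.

48 dB

For a point source, L₂ = L₁ − 20·log₁₀(r₂/r₁).
L₂ = 69 − 20·log₁₀(38.8/3.3) = 69 − 21.406 = 47.59 dB.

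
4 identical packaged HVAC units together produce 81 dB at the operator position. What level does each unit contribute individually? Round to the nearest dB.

For N identical incoherent sources L_total = L₁ + 10·log₁₀ N, so L₁ = 81 − 10·log₁₀(4) = 81 − 6.021.

75 dB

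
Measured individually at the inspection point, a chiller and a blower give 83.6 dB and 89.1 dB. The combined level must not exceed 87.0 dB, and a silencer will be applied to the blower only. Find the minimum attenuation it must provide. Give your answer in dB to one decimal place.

Fixed contribution from the other source: Σ 10^(L/10) = 10^(83.6/10) = 2.291e+08 (83.60 dB).
The limit corresponds to 10^(87.0/10) = 5.012e+08; subtracting the fixed part leaves 2.721e+08 for the blower, i.e. 84.35 dB.
So the blower must be reduced from 89.1 to 84.35 dB: IL = 4.75 dB.

4.8 dB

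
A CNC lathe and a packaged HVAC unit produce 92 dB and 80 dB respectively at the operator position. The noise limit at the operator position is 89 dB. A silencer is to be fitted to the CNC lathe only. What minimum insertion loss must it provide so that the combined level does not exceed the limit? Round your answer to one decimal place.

Fixed contribution from the other source: Σ 10^(L/10) = 10^(80/10) = 1.000e+08 (80.00 dB).
To meet 89 dB overall, the treated CNC lathe may contribute at most 10^(89/10) − 1.000e+08 = 6.943e+08, i.e. 88.42 dB.
So the CNC lathe must be reduced from 92 to 88.42 dB: IL = 3.58 dB.

3.6 dB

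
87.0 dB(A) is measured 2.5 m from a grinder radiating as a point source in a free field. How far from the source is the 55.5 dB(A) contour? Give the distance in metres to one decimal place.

94.0 m

Point-source spreading drops the level by 20·log₁₀(r₂/r₁); inverting, r₂/r₁ = 10^(ΔL/20).
r₂ = 2.5·10^((87.0−55.5)/20) = 2.5·10^(31.5/20) = 93.96 m.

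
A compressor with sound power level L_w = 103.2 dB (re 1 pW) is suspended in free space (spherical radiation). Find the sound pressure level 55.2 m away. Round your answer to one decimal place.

L_p = L_w − 10·log₁₀(4π·r²) with r = 55.2 m.
4π·r² = 3.829e+04 m², 10·log₁₀ of that is 45.831 dB.
L_p = 103.2 − 45.831 = 57.37 dB.

57.4 dB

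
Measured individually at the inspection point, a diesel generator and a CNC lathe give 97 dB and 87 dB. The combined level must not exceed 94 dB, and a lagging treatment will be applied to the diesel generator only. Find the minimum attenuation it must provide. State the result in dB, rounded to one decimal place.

4.0 dB

Fixed contribution from the other source: Σ 10^(L/10) = 10^(87/10) = 5.012e+08 (87.00 dB).
To meet 94 dB overall, the treated diesel generator may contribute at most 10^(94/10) − 5.012e+08 = 2.011e+09, i.e. 93.03 dB.
So the diesel generator must be reduced from 97 to 93.03 dB: IL = 3.97 dB.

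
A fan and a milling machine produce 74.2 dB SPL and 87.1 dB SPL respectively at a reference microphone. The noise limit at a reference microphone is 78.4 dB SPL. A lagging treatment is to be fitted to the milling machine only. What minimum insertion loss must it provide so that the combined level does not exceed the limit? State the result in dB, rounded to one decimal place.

The untreated sources together contribute 10^(74.2/10) = 2.630e+07, i.e. 74.20 dB SPL.
To meet 78.4 dB SPL overall, the treated milling machine may contribute at most 10^(78.4/10) − 2.630e+07 = 4.288e+07, i.e. 76.32 dB SPL.
So the milling machine must be reduced from 87.1 to 76.32 dB SPL: IL = 10.78 dB.

10.8 dB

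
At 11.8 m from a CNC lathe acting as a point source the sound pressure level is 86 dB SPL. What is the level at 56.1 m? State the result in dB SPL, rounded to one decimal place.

Spherical spreading from a point source gives a 20·log₁₀(r₂/r₁) drop.
L₂ = 86 − 20·log₁₀(56.1/11.8) = 86 − 13.542 = 72.46 dB SPL.

72.5 dB SPL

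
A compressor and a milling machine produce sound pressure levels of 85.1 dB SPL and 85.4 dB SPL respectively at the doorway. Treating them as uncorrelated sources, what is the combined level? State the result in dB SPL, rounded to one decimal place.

88.3 dB SPL

For uncorrelated sources the intensities add, so convert each level to linear form, sum, and take 10·log₁₀ of the total.
Σ 10^(L/10) = 10^(85.1/10) + 10^(85.4/10) = 6.703e+08.
L_total = 10·log₁₀(6.703e+08) = 88.26 dB SPL.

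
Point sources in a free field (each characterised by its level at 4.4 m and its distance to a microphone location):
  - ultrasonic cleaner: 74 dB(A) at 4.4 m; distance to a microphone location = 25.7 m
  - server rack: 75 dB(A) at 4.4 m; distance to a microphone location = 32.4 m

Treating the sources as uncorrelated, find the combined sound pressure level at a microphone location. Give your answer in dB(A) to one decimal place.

61.2 dB(A)

Apply inverse-square spreading to bring every level to the receiver, then sum 10^(L/10).
ultrasonic cleaner: 74 − 20·log₁₀(25.7/4.4) = 74 − 15.33 = 58.67 dB(A).
server rack: 75 − 20·log₁₀(32.4/4.4) = 75 − 17.34 = 57.66 dB(A).
Σ 10^(L/10) = 1.319e+06 → L_total = 10·log₁₀(1.319e+06) = 61.20 dB(A).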